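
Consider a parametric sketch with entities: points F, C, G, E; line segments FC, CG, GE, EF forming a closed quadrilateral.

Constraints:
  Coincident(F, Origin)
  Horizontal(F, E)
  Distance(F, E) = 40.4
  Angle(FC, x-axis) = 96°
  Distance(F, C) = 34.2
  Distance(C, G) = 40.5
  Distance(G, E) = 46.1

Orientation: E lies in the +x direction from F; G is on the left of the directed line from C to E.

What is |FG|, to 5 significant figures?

57.748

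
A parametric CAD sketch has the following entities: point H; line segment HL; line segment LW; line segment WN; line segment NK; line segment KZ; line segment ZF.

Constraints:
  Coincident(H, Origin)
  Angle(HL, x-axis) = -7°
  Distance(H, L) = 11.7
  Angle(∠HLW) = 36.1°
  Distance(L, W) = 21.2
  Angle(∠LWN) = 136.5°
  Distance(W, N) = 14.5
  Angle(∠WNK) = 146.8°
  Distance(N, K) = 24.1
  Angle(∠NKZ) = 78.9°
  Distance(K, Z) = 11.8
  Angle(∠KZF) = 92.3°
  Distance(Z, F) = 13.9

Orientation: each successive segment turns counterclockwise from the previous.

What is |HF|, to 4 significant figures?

19.88

∠NKZ = 78.9° gives KZ at -45.30° from the x-axis; with |KZ| = 11.8, Z = (-30.14, -8.766). ∠KZF = 92.3° gives ZF at 42.40° from the x-axis; with |ZF| = 13.9, F = (-19.88, 0.6069). Then |HF| = |F − H| = 19.88.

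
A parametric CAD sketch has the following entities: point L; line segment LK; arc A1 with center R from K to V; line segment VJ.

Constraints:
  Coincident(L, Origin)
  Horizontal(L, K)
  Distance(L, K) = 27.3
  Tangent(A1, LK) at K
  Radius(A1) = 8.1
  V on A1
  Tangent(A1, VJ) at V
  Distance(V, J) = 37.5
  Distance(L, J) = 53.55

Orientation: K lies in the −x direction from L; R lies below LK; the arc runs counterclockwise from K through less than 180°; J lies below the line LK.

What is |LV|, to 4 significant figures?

36.57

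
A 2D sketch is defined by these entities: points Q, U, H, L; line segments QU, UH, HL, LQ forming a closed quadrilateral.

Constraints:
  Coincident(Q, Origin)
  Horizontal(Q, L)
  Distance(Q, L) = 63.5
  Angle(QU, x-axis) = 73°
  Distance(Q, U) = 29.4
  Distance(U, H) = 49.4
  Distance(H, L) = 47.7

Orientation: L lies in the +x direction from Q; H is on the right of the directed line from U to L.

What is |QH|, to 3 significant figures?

28.3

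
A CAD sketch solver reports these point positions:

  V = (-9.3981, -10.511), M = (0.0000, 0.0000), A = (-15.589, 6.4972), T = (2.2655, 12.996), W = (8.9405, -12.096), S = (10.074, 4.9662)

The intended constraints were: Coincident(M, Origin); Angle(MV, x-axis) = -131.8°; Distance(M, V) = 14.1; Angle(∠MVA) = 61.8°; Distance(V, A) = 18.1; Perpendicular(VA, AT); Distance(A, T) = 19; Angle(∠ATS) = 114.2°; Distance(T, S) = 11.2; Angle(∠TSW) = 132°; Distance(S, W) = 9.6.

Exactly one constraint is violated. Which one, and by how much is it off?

Distance(S, W) = 9.6 — off by 7.50.

M = (0.00, 0.00) ✓; MV at -131.8° ✓; |MV| = 14.10 ✓; ∠MVA = 61.80° ✓; |VA| = 18.10 ✓; ∠(VA, AT) = 90.00° ✓; |AT| = 19.00 ✓; ∠ATS = 114.2° ✓; |TS| = 11.20 ✓; ∠TSW = 132.0° ✓; |SW| = 17.10 ✗.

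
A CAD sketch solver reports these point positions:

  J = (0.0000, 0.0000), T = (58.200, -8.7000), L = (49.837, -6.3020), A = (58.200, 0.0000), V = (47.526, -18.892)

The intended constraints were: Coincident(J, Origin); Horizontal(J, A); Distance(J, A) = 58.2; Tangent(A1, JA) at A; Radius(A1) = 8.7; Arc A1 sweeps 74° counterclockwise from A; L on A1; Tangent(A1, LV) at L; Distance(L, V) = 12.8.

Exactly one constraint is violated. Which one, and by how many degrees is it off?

Tangent(A1, LV) at L — off by 5.60°.

J = (0.00, 0.00) ✓; J.y = 0.00, A.y = 0.00 ✓; |JA| = 58.20 ✓; ∠(TA, AJ) = 90.00° ✓; |TA| = 8.700 ✓; bearing(T→L) − bearing(T→A) = 74.00° ✓; |TL| = 8.700 ✓; ∠(TL, LV) = 84.40° ✗; |LV| = 12.80 ✓.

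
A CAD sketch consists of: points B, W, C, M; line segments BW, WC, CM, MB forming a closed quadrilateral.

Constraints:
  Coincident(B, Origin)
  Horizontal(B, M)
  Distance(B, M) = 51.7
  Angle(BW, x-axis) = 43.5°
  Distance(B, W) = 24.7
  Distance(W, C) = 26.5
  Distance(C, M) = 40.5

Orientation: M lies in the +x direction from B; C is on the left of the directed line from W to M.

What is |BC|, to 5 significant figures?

51.140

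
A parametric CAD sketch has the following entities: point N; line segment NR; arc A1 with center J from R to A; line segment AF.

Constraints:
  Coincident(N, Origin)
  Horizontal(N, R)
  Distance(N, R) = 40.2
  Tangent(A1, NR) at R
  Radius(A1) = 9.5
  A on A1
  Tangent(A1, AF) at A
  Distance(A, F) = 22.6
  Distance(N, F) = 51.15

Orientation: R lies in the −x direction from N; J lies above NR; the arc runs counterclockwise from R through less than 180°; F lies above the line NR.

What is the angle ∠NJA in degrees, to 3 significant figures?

31.6°

N is at the origin; NR is horizontal with |NR| = 40.2 and R on the −x side, so R = (-40.2, 0.00). Since A1 is tangent to NR there, JR ⟂ NR, so J = R + (0, 9.5) = (-40.2, 9.50). Since JA ⟂ AF (tangency), |JF| = √(9.5² + 22.6²) = 24.5 regardless of where A sits on A1. So F lies on both circle(N, 51.15) and circle(J, 24.5); the above-NR intersection is F = (-38.3, 33.9). A is the foot of the tangent from F: A = (-31.2, 12.5).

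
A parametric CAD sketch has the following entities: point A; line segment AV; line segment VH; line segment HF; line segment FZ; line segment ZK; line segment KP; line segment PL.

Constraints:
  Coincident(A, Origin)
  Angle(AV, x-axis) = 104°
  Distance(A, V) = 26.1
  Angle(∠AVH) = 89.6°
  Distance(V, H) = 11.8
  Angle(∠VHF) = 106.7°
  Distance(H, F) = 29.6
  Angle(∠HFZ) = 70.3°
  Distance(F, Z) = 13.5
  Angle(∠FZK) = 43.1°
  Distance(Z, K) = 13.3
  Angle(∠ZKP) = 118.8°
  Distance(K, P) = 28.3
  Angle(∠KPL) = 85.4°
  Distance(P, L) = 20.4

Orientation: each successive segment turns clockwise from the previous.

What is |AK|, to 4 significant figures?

18.22

∠HFZ = 70.3° gives FZ at -169.4° from the x-axis; with |FZ| = 13.5, Z = (6.819, 0.05954). ∠FZK = 43.1° gives ZK at 53.70° from the x-axis; with |ZK| = 13.3, K = (14.69, 10.78). Then |AK| = |K − A| = 18.22.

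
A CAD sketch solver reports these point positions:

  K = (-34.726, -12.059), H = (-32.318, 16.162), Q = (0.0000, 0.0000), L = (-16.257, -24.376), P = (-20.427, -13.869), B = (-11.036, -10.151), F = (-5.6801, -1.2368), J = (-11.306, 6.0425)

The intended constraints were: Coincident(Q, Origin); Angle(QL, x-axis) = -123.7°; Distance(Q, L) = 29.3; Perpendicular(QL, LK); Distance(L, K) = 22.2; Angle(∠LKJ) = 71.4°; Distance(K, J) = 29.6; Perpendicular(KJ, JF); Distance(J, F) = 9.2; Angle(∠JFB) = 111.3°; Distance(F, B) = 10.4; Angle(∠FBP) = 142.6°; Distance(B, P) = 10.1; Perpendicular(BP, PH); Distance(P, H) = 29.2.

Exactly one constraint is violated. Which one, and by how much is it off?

Distance(P, H) = 29.2 — off by 3.10.

Q = (0.00, 0.00) ✓; QL at -123.7° ✓; |QL| = 29.30 ✓; ∠(QL, LK) = 90.00° ✓; |LK| = 22.20 ✓; ∠LKJ = 71.40° ✓; |KJ| = 29.60 ✓; ∠(KJ, JF) = 90.00° ✓; |JF| = 9.200 ✓; ∠JFB = 111.3° ✓; |FB| = 10.40 ✓; ∠FBP = 142.6° ✓; |BP| = 10.10 ✓; ∠(BP, PH) = 90.00° ✓; |PH| = 32.30 ✗.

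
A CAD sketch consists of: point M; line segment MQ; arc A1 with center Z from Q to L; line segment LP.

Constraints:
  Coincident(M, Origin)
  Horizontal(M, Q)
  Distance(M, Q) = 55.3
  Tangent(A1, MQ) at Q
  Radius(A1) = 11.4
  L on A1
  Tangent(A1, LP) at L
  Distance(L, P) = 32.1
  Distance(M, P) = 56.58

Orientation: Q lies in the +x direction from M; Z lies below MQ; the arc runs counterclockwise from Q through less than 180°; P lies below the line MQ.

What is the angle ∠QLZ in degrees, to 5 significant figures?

49.723°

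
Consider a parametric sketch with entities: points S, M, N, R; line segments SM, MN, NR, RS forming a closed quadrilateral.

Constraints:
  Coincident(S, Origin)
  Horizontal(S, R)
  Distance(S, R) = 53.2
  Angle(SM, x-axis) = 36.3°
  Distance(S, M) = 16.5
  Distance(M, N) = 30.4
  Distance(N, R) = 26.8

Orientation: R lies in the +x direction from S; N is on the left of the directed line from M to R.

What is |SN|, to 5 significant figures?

46.758

S is at the origin; S and R share the same y with |SR| = 53.2 and R in +x, so R = (53.2, 0). SM runs at 36.3° with |SM| = 16.5, so M = (13.298, 9.7682). N is determined by |MN| = 30.4 and |NR| = 26.8 together: it lies at the intersection of circle(M, 30.4) and circle(R, 26.8). With |MR| = 41.080, the foot of the radical line on MR is 23.047 from M and the perpendicular offset is √(30.4² − 23.047²) = 19.825. Taking the left-of-MR solution: N = (40.397, 23.544).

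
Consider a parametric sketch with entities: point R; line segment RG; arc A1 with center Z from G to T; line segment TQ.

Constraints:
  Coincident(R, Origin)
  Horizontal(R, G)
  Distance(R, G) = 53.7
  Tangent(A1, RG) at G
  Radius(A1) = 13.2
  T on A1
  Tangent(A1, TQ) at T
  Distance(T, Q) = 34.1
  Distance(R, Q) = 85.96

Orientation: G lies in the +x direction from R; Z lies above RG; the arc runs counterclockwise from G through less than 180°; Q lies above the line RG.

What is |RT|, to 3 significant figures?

67.4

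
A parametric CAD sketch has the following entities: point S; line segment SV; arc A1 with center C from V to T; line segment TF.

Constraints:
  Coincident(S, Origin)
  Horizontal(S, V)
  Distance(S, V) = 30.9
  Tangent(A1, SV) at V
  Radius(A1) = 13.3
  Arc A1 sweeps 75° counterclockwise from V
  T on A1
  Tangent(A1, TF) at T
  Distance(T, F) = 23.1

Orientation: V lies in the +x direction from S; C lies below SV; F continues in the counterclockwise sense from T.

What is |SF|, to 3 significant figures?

34.4

S is at the origin; S and V share the same y with |SV| = 30.9 and V on the +x side, so V = (30.9, 0.00). Tangency of A1 to SV means the radius CV is perpendicular to SV, so C = V + (0, -13.3) = (30.9, -13.3). On A1, V sits at bearing 90° from C; a 75° counterclockwise sweep puts T at bearing 165°, so T = C + 13.3·(cos 165°, sin 165°) = (18.1, -9.86). Since A1 is tangent to TF there, CT ⟂ TF, so TF runs along (−sin 165°, cos 165°); with |TF| = 23.1, F = (12.1, -32.2). Then |SF| = |F − S| = 34.4.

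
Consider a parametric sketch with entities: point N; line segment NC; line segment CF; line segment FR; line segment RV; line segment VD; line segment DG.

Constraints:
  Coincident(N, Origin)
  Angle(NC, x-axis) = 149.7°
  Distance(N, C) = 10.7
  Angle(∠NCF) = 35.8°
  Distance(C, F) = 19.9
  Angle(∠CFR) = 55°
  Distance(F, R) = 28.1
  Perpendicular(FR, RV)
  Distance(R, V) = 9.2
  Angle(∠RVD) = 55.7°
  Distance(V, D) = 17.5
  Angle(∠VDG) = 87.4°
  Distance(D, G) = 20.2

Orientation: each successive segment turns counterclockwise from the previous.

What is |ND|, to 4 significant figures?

6.600

N is at the origin; NC runs at 149.7° with length 10.7, so C = (-9.238, 5.398). ∠NCF = 35.8° gives CF at -66.10° from the x-axis; with |CF| = 19.9, F = (-1.176, -12.80). ∠CFR = 55.0° gives FR at 58.90° from the x-axis; with |FR| = 28.1, R = (13.34, 11.27). The perpendicularity gives RV at right angles to FR, so RV runs at 148.9°; with |RV| = 9.2, V = (5.461, 16.02). ∠RVD = 55.7° gives VD at -86.80° from the x-axis; with |VD| = 17.5, D = (6.438, -1.455). Then |ND| = |D − N| = 6.600.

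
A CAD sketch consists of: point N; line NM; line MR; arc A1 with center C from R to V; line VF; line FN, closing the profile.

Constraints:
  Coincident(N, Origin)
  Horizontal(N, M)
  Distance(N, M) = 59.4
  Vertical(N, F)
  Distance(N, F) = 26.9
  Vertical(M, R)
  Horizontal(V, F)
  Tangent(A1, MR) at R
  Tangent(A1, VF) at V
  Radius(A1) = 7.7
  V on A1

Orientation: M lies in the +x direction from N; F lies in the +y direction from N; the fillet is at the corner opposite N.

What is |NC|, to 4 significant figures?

55.15

N is at the origin; NM is horizontal with |NM| = 59.4 and M on the +x side, so M = (59.40, 0.000). N and F share the same x with |NF| = 26.9 and F on the +y side, so F = (0.000, 26.90). The virtual corner opposite N is at (59.40, 26.90). A1 meets MR tangentially, so CR is at right angles to MR and A1 meets VF tangentially, so CV is at right angles to VF, with radius 7.7, so the center C sits 7.7 in from both sides at C = (51.70, 19.20). Then |NC| = |C − N| = 55.15.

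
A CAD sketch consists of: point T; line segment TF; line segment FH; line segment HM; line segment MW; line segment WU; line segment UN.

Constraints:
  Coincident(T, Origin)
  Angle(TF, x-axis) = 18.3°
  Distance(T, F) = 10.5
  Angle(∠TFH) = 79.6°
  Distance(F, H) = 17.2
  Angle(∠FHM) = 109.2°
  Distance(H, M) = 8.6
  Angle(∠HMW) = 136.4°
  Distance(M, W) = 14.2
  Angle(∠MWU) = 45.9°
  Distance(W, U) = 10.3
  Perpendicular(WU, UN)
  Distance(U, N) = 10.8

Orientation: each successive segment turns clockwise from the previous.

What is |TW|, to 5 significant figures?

16.295

∠FHM = 109.2° gives HM at -152.90° from the x-axis; with |HM| = 8.6, M = (4.6772, -17.658). ∠HMW = 136.4° gives MW at 163.50° from the x-axis; with |MW| = 14.2, W = (-8.9381, -13.625). Then |TW| = |W − T| = 16.295.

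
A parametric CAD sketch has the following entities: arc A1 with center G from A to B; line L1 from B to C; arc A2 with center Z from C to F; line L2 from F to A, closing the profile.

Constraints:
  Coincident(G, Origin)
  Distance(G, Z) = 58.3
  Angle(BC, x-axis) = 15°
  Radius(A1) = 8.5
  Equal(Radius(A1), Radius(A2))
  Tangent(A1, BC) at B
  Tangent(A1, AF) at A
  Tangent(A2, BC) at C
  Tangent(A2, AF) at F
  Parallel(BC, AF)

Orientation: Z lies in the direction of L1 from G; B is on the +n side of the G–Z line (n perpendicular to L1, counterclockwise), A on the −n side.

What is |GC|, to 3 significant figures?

58.9

The slot axis is L1's direction at 15.0°, so u = (cos 15.0°, sin 15.0°) = (0.966, 0.259) and n = (−sin 15.0°, cos 15.0°) = (-0.259, 0.966). G is at the origin and Z lies 58.3 along u from G, so Z = 58.3·u = (56.3, 15.1). Tangency of A1 to both parallel lines with radius 8.5 puts B and A at G ± 8.5·n: B = (-2.20, 8.21), A = (2.20, -8.21). Equal radii place C and F the same way about Z: C = Z + 8.5·n = (54.1, 23.3), F = Z − 8.5·n = (58.5, 6.88). Then |GC| = |C − G| = 58.9.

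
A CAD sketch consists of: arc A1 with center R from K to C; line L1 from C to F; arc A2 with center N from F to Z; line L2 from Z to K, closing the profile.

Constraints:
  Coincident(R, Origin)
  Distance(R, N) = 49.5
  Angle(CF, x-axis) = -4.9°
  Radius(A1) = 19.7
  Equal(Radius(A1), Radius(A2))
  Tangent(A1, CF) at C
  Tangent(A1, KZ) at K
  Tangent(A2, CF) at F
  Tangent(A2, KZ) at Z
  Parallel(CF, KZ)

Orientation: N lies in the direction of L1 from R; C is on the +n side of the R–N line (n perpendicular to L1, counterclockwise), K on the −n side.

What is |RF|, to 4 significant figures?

53.28

Tangency of A1 to both parallel lines with radius 19.7 puts C and K at R ± 19.7·n: C = (1.683, 19.63), K = (-1.683, -19.63). Equal radii place F and Z the same way about N: F = N + 19.7·n = (51.00, 15.40), Z = N − 19.7·n = (47.64, -23.86). Then |RF| = |F − R| = 53.28.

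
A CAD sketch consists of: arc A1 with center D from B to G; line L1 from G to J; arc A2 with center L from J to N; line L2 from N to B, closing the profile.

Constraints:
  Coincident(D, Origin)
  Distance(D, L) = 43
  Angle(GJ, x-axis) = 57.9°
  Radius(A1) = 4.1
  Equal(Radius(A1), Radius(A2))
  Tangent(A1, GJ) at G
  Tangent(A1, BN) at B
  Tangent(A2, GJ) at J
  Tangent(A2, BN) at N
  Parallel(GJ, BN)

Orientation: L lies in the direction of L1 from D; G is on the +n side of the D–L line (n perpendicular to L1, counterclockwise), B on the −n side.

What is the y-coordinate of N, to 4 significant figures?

34.25

The slot axis is L1's direction at 57.9°, so u = (cos 57.9°, sin 57.9°) = (0.5314, 0.8471) and n = (−sin 57.9°, cos 57.9°) = (-0.8471, 0.5314). D is at the origin and L lies 43.0 along u from D, so L = 43.0·u = (22.85, 36.43). Tangency of A1 to both parallel lines with radius 4.1 puts G and B at D ± 4.1·n: G = (-3.473, 2.179), B = (3.473, -2.179). Equal radii place J and N the same way about L: J = L + 4.1·n = (19.38, 38.60), N = L − 4.1·n = (26.32, 34.25). So N.y = 34.25.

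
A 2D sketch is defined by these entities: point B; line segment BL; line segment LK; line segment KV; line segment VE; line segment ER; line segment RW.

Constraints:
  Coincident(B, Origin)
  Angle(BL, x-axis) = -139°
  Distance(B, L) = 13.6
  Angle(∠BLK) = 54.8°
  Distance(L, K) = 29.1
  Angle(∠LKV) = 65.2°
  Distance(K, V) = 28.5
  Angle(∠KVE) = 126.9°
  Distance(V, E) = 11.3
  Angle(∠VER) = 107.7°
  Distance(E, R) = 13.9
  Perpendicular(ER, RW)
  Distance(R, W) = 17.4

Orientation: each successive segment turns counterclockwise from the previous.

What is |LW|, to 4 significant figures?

16.15

B is at the origin; BL runs at -139.0° with length 13.6, so L = (-10.26, -8.922). ∠BLK = 54.8° gives LK at -13.80° from the x-axis; with |LK| = 29.1, K = (18.00, -15.86). ∠LKV = 65.2° gives KV at 101.0° from the x-axis; with |KV| = 28.5, V = (12.56, 12.11). ∠KVE = 126.9° gives VE at 154.1° from the x-axis; with |VE| = 11.3, E = (2.393, 17.05). ∠VER = 107.7° gives ER at -133.6° from the x-axis; with |ER| = 13.9, R = (-7.193, 6.983). ER ⟂ RW, so RW runs at -43.60°; with |RW| = 17.4, W = (5.408, -5.017). Then |LW| = |W − L| = 16.15.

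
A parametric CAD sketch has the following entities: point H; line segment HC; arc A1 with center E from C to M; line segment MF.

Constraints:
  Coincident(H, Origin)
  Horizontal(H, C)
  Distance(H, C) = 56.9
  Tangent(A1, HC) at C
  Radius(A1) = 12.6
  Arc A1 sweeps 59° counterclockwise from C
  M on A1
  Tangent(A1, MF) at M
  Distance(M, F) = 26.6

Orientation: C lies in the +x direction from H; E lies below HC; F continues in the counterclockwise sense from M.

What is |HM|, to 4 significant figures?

46.50

H is at the origin; HC is horizontal with |HC| = 56.9 and C on the +x side, so C = (56.90, 0.000). A1 meets HC tangentially, so EC is at right angles to HC, so E = C + (0, -12.6) = (56.90, -12.60). On A1, C sits at bearing 90° from E; a 59° counterclockwise sweep puts M at bearing 149°, so M = E + 12.6·(cos 149°, sin 149°) = (46.10, -6.111). Then |HM| = |M − H| = 46.50.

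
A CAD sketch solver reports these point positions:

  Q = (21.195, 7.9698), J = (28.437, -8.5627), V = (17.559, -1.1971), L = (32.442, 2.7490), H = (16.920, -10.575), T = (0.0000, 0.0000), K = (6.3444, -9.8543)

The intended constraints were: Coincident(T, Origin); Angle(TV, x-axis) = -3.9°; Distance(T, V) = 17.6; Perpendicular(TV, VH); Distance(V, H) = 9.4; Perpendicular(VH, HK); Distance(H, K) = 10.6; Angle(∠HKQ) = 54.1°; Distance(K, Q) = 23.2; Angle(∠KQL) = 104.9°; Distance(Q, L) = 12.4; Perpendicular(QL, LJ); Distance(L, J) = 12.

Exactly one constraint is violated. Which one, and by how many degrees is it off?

Perpendicular(QL, LJ) — off by 5.40°.

T = (0.00, 0.00) ✓; TV at -3.900° ✓; |TV| = 17.60 ✓; ∠(TV, VH) = 90.00° ✓; |VH| = 9.400 ✓; ∠(VH, HK) = 90.00° ✓; |HK| = 10.60 ✓; ∠HKQ = 54.10° ✓; |KQ| = 23.20 ✓; ∠KQL = 104.9° ✓; |QL| = 12.40 ✓; ∠(QL, LJ) = 84.60° ✗; |LJ| = 12.00 ✓.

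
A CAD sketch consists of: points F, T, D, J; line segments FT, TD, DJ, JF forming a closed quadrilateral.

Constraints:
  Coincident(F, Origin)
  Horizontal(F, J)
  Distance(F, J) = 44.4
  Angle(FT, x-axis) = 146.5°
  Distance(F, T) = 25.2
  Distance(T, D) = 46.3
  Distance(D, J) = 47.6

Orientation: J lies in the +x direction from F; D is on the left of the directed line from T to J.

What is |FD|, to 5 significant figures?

43.151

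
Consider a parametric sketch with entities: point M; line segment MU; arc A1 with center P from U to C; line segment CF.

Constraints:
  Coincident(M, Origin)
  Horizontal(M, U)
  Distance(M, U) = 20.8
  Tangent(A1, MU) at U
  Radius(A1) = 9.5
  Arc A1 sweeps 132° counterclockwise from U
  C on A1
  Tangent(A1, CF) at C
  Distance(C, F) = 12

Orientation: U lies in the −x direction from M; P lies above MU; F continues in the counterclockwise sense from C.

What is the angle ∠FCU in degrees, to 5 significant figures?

114.00°

M is at the origin; MU is horizontal with |MU| = 20.8 and U on the −x side, so U = (-20.800, 0.0000). Tangency of A1 to MU means the radius PU is perpendicular to MU, so P = U + (0, 9.5) = (-20.800, 9.5000). On A1, U sits at bearing -90° from P; a 132° counterclockwise sweep puts C at bearing 42°, so C = P + 9.5·(cos 42°, sin 42°) = (-13.740, 15.857). Tangency of A1 to CF means the radius PC is perpendicular to CF, so CF runs along (−sin 42°, cos 42°); with |CF| = 12.0, F = (-21.770, 24.774). Then cos ∠FCU = CF·CU / (|CF||CU|), giving 114.00°.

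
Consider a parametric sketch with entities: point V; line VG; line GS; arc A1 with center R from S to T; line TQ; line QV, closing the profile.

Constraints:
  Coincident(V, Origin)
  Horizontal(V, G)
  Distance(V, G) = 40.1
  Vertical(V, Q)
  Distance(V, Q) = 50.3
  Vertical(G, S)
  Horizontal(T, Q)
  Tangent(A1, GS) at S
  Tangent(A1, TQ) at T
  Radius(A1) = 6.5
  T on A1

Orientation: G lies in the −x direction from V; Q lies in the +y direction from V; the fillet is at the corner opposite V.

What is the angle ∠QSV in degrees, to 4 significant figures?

56.73°

The virtual corner opposite V is at (-40.10, 50.30). The tangent condition forces RS to be normal to GS and tangency of A1 to TQ means the radius RT is perpendicular to TQ, with radius 6.5, so the center R sits 6.5 in from both sides at R = (-33.60, 43.80). That places the tangent points at S = (-40.10, 43.80) on GS and T = (-33.60, 50.30) on TQ. Then cos ∠QSV = SQ·SV / (|SQ||SV|), giving 56.73°.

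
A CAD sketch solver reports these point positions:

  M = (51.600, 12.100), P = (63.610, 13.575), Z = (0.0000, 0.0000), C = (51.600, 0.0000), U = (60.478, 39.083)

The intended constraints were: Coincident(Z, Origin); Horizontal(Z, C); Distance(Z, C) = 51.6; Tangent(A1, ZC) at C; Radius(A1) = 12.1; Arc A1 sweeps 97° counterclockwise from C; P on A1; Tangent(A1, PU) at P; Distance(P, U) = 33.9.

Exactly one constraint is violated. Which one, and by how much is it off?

Distance(P, U) = 33.9 — off by 8.20.

Z = (0.00, 0.00) ✓; Z.y = 0.00, C.y = 0.00 ✓; |ZC| = 51.60 ✓; ∠(MC, CZ) = 90.00° ✓; |MC| = 12.10 ✓; bearing(M→P) − bearing(M→C) = 97.00° ✓; |MP| = 12.10 ✓; ∠(MP, PU) = 90.00° ✓; |PU| = 25.70 ✗.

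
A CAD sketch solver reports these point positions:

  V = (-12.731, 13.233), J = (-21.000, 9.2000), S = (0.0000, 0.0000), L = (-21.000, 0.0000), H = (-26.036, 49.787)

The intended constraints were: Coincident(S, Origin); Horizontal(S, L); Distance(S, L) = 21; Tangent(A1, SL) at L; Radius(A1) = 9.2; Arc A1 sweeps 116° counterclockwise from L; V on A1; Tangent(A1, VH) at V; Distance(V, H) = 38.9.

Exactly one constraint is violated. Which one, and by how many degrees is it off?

Tangent(A1, VH) at V — off by 6.00°.

S = (0.00, 0.00) ✓; S.y = 0.00, L.y = 0.00 ✓; |SL| = 21.00 ✓; ∠(JL, LS) = 90.00° ✓; |JL| = 9.200 ✓; bearing(J→V) − bearing(J→L) = 116.0° ✓; |JV| = 9.200 ✓; ∠(JV, VH) = 96.00° ✗; |VH| = 38.90 ✓.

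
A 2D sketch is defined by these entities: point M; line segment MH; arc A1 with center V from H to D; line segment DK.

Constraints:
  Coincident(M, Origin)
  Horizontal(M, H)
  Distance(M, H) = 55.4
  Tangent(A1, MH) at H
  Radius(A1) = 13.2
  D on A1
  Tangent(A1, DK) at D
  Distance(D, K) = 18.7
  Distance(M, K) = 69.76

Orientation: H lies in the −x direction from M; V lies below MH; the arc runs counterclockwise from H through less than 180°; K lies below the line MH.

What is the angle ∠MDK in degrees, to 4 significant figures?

81.65°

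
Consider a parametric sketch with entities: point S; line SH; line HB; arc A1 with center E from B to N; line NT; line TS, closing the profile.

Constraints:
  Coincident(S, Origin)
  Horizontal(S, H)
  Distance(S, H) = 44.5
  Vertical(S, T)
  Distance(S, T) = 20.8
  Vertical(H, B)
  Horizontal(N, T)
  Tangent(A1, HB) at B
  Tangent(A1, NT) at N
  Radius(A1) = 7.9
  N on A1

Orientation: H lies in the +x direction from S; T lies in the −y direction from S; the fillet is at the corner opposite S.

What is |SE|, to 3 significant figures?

38.8

S is at the origin; S and H share the same y with |SH| = 44.5 and H on the +x side, so H = (44.5, 0.00). S and T share the same x with |ST| = 20.8 and T on the −y side, so T = (0.00, -20.8). The virtual corner opposite S is at (44.5, -20.8). The tangent condition forces EB to be normal to HB and since A1 is tangent to NT there, EN ⟂ NT, with radius 7.9, so the center E sits 7.9 in from both sides at E = (36.6, -12.9). Then |SE| = |E − S| = 38.8.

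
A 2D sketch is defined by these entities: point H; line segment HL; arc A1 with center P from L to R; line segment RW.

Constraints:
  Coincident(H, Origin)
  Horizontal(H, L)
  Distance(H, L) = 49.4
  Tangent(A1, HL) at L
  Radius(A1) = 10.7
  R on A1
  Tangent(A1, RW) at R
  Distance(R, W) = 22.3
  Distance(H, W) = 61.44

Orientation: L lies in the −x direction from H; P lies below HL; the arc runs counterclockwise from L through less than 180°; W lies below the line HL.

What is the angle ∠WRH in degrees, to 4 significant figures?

80.46°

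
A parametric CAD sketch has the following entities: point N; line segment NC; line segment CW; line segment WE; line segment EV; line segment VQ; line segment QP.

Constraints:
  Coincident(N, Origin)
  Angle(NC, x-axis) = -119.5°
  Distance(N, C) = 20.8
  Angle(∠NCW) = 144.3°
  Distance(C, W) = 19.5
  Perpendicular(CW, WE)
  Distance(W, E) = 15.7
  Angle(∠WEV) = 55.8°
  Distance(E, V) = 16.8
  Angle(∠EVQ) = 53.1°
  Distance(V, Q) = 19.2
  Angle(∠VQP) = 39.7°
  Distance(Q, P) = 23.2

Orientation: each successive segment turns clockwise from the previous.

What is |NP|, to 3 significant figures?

29.6

∠EVQ = 53.1° gives VQ at -136° from the x-axis; with |VQ| = 19.2, Q = (-31.8, -28.0). ∠VQP = 39.7° gives QP at 83.4° from the x-axis; with |QP| = 23.2, P = (-29.2, -4.99). Then |NP| = |P − N| = 29.6.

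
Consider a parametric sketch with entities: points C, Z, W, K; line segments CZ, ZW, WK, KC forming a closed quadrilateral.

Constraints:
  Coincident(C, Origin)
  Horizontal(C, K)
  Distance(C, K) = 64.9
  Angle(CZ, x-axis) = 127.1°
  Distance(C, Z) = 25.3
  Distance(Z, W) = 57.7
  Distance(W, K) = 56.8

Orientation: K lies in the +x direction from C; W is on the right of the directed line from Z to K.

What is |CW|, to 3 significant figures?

32.5

C is at the origin; C and K share the same y with |CK| = 64.9 and K in +x, so K = (64.9, 0). CZ runs at 127.1° with |CZ| = 25.3, so Z = (-15.3, 20.2). W is determined by |ZW| = 57.7 and |WK| = 56.8 together: it lies at the intersection of circle(Z, 57.7) and circle(K, 56.8). With |ZK| = 82.7, the foot of the radical line on ZK is 42.0 from Z and the perpendicular offset is √(57.7² − 42.0²) = 39.6. Taking the right-of-ZK solution: W = (15.8, -28.5).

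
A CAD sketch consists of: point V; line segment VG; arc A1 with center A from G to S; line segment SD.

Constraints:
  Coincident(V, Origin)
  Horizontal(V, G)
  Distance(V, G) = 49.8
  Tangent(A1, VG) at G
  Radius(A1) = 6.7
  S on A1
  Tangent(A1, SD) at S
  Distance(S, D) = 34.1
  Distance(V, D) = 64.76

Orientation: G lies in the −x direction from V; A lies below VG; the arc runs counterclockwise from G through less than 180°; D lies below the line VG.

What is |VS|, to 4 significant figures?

56.94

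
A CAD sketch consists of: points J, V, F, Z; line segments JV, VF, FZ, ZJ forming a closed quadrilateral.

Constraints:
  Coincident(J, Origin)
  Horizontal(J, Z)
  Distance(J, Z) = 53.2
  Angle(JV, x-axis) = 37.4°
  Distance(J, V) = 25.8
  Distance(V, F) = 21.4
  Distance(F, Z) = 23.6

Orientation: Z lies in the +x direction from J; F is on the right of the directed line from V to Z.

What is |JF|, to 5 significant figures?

30.083

J is at the origin; J and Z share the same y with |JZ| = 53.2 and Z in +x, so Z = (53.2, 0). JV runs at 37.4° with |JV| = 25.8, so V = (20.496, 15.670). F is determined by |VF| = 21.4 and |FZ| = 23.6 together: it lies at the intersection of circle(V, 21.4) and circle(Z, 23.6). With |VZ| = 36.265, the foot of the radical line on VZ is 16.767 from V and the perpendicular offset is √(21.4² − 16.767²) = 13.297. Taking the right-of-VZ solution: F = (29.871, -3.5668).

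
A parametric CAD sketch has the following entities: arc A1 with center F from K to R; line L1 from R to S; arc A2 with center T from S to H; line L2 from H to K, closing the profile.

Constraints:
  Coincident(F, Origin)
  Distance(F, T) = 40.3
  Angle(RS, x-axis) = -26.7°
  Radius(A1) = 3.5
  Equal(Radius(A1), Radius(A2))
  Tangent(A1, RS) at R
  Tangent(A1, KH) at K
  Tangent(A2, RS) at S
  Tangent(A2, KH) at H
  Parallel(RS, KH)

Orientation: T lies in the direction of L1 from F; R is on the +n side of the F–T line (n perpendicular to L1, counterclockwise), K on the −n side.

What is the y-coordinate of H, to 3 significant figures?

-21.2

The slot axis is L1's direction at -26.7°, so u = (cos -26.7°, sin -26.7°) = (0.893, -0.449) and n = (−sin -26.7°, cos -26.7°) = (0.449, 0.893). F is at the origin and T lies 40.3 along u from F, so T = 40.3·u = (36.0, -18.1). Tangency of A1 to both parallel lines with radius 3.5 puts R and K at F ± 3.5·n: R = (1.57, 3.13), K = (-1.57, -3.13). Equal radii place S and H the same way about T: S = T + 3.5·n = (37.6, -15.0), H = T − 3.5·n = (34.4, -21.2). So H.y = -21.2.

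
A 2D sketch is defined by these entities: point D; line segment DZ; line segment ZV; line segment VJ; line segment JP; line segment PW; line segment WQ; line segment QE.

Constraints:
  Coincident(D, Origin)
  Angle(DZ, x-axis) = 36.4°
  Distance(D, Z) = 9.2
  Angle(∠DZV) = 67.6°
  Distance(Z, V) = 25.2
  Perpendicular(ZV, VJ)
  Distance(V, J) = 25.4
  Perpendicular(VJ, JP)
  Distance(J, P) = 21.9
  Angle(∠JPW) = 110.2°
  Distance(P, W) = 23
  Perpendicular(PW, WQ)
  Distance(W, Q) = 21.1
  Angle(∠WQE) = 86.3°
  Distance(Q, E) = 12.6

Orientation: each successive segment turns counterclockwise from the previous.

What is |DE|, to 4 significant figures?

15.23

PW is perpendicular to WQ, so WQ runs at 128.6°; with |WQ| = 21.1, Q = (-3.764, 16.28). ∠WQE = 86.3° gives QE at -137.7° from the x-axis; with |QE| = 12.6, E = (-13.08, 7.802). Then |DE| = |E − D| = 15.23.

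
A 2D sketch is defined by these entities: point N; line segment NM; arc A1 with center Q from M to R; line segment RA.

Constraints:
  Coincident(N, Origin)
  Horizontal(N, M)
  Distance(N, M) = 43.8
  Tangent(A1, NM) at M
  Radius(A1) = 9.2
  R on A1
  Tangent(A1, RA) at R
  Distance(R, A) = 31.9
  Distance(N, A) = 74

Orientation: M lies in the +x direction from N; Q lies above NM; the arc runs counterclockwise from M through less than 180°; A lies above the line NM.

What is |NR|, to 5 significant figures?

52.411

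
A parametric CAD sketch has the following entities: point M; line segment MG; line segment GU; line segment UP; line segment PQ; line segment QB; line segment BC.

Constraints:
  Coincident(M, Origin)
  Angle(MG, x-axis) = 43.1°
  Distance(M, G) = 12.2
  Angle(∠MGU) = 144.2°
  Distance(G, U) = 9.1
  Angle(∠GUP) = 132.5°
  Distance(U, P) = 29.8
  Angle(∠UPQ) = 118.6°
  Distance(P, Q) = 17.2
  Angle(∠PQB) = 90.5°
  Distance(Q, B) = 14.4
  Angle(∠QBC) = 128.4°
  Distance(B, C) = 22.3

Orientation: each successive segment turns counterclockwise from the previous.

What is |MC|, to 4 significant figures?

13.49

∠PQB = 90.5° gives QB at -82.70° from the x-axis; with |QB| = 14.4, B = (-22.24, 24.63). ∠QBC = 128.4° gives BC at -31.10° from the x-axis; with |BC| = 22.3, C = (-3.140, 13.12). Then |MC| = |C − M| = 13.49.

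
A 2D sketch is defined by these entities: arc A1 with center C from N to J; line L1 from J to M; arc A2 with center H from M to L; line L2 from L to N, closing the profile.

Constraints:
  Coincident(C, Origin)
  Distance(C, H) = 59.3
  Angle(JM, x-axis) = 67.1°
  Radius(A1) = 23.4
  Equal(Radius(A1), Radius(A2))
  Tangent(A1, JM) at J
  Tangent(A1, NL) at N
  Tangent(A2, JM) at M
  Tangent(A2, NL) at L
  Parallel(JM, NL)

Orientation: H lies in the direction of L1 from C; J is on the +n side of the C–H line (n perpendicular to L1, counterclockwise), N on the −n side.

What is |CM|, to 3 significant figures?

63.7

The slot axis is L1's direction at 67.1°, so u = (cos 67.1°, sin 67.1°) = (0.389, 0.921) and n = (−sin 67.1°, cos 67.1°) = (-0.921, 0.389). C is at the origin and H lies 59.3 along u from C, so H = 59.3·u = (23.1, 54.6). Tangency of A1 to both parallel lines with radius 23.4 puts J and N at C ± 23.4·n: J = (-21.6, 9.11), N = (21.6, -9.11). Equal radii place M and L the same way about H: M = H + 23.4·n = (1.52, 63.7), L = H − 23.4·n = (44.6, 45.5). Then |CM| = |M − C| = 63.7.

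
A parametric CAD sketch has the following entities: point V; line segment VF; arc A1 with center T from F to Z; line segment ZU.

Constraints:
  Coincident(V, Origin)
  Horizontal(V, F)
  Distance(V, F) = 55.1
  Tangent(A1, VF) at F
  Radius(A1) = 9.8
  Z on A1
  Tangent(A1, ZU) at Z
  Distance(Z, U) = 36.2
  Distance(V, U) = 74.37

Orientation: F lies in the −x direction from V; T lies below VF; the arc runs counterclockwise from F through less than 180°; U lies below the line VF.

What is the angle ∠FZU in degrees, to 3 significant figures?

129°

V is at the origin; V and F share the same y with |VF| = 55.1 and F on the −x side, so F = (-55.1, 0.00). Since A1 is tangent to VF there, TF ⟂ VF, so T = F + (0, -9.8) = (-55.1, -9.80). Since TZ ⟂ ZU (tangency), |TU| = √(9.8² + 36.2²) = 37.5 regardless of where Z sits on A1. So U lies on both circle(V, 74.37) and circle(T, 37.5); the below-VF intersection is U = (-57.4, -47.2). Z is the foot of the tangent from U: Z = (-64.7, -11.8).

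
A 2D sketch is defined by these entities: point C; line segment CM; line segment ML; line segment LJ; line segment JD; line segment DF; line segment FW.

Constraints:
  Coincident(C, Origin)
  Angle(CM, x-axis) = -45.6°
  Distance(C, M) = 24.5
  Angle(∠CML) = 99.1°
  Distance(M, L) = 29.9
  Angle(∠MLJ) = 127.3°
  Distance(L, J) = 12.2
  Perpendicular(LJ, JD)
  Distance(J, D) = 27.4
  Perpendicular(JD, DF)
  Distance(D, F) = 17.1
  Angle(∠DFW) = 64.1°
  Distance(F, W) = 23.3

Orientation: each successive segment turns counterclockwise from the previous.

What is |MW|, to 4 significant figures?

29.12

JD is perpendicular to DF, so DF runs at -92.00°; with |DF| = 17.1, F = (13.99, -4.167). ∠DFW = 64.1° gives FW at 23.90° from the x-axis; with |FW| = 23.3, W = (35.29, 5.272). Then |MW| = |W − M| = 29.12.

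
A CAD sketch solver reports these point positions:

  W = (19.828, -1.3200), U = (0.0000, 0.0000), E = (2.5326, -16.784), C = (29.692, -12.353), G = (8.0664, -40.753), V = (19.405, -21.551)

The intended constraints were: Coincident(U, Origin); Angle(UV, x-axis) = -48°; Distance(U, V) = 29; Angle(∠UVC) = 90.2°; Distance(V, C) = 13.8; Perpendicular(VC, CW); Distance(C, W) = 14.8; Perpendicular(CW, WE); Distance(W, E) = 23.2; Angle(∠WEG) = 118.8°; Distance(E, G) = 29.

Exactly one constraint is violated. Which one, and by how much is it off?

Distance(E, G) = 29 — off by 4.40.

U = (0.00, 0.00) ✓; UV at -48.00° ✓; |UV| = 29.00 ✓; ∠UVC = 90.20° ✓; |VC| = 13.80 ✓; ∠(VC, CW) = 90.00° ✓; |CW| = 14.80 ✓; ∠(CW, WE) = 90.00° ✓; |WE| = 23.20 ✓; ∠WEG = 118.8° ✓; |EG| = 24.60 ✗.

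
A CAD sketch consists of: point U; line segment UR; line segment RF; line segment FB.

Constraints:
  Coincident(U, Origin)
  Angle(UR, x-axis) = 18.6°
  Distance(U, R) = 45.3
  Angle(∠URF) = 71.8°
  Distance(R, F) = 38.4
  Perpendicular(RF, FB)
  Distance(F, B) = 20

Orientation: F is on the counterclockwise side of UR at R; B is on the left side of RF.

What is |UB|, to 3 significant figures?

33.4

U is at the origin; UR runs at 18.6° with length 45.3, so R = 45.3·(cos 18.6°, sin 18.6°) = (42.9, 14.4). ∠URF = 71.8°, so RF runs at 18.6° + (180° − 71.8°) = 127° from the x-axis; with |RF| = 38.4, F = R + 38.4·(cos 127°, sin 127°) = (19.9, 45.2). RF is perpendicular to FB; with |FB| = 20.0 on the left of RF, B = F + 20.0·(-0.801, -0.599) = (3.92, 33.2). Then |UB| = |B − U| = 33.4.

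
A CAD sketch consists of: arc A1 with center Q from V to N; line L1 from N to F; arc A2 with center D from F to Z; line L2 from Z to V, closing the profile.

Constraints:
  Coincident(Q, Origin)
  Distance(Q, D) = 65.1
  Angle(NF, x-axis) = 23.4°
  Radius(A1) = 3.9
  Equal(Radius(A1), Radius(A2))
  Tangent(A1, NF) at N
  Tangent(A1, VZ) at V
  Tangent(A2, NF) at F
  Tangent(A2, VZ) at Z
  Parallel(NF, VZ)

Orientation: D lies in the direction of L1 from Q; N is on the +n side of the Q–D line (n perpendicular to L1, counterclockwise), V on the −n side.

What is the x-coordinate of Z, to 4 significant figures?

61.29

The slot axis is L1's direction at 23.4°, so u = (cos 23.4°, sin 23.4°) = (0.9178, 0.3971) and n = (−sin 23.4°, cos 23.4°) = (-0.3971, 0.9178). Q is at the origin and D lies 65.1 along u from Q, so D = 65.1·u = (59.75, 25.85). Tangency of A1 to both parallel lines with radius 3.9 puts N and V at Q ± 3.9·n: N = (-1.549, 3.579), V = (1.549, -3.579). Equal radii place F and Z the same way about D: F = D + 3.9·n = (58.20, 29.43), Z = D − 3.9·n = (61.29, 22.28). So Z.x = 61.29.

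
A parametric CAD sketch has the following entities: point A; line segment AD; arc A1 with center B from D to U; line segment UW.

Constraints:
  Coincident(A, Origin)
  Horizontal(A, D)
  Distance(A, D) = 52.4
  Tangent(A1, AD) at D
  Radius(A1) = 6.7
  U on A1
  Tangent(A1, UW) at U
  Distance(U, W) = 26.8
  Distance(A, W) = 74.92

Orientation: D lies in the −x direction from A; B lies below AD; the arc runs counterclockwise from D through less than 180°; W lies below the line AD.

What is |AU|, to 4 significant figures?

58.68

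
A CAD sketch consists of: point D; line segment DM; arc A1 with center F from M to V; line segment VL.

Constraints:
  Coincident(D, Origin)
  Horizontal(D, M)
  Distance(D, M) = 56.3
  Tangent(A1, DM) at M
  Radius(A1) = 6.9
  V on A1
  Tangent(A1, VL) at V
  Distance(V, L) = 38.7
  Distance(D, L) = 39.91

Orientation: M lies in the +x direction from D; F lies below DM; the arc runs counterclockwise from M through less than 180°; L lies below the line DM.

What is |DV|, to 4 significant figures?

51.24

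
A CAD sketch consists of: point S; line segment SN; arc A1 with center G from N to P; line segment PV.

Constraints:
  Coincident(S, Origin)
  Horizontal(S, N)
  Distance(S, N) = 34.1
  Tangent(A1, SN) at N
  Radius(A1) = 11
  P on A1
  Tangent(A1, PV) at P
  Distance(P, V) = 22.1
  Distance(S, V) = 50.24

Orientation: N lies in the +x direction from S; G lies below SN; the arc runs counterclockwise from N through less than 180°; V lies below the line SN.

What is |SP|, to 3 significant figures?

29.5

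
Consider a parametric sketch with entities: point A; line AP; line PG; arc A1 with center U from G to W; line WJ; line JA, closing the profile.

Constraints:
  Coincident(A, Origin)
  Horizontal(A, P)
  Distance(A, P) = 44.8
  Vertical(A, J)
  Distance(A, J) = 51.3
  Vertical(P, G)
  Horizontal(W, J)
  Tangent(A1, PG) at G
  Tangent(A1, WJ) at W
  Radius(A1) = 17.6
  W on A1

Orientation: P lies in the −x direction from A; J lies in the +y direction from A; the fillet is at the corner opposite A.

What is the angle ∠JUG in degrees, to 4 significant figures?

147.1°

A is at the origin; A and P share the same y with |AP| = 44.8 and P on the −x side, so P = (-44.80, 0.000). A and J share the same x with |AJ| = 51.3 and J on the +y side, so J = (0.000, 51.30). The virtual corner opposite A is at (-44.80, 51.30). Since A1 is tangent to PG there, UG ⟂ PG and since A1 is tangent to WJ there, UW ⟂ WJ, with radius 17.6, so the center U sits 17.6 in from both sides at U = (-27.20, 33.70). That places the tangent points at G = (-44.80, 33.70) on PG and W = (-27.20, 51.30) on WJ. Then cos ∠JUG = UJ·UG / (|UJ||UG|), giving 147.1°.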